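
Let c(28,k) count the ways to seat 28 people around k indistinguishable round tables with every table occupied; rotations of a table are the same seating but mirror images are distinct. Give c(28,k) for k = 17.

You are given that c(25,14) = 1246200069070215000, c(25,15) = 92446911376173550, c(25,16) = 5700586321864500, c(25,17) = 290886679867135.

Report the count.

25117208862499312650

r26: T_26,15=25×92446911376173550+1246200069070215000=3557372853474553750; T_26,16=25×5700586321864500+92446911376173550=234961569422786050; T_26,17=25×290886679867135+5700586321864500=12972753318542875
r27: T_27,16=26×234961569422786050+3557372853474553750=9666373658466991050; T_27,17=26×12972753318542875+234961569422786050=572253155704900800
r28: T_28,17=27×572253155704900800+9666373658466991050=25117208862499312650
Read c(28,17) = 25117208862499312650.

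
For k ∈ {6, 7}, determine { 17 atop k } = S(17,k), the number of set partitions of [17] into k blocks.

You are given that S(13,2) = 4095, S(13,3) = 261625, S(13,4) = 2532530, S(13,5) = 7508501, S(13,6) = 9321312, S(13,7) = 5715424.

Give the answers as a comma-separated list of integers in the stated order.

17505749898, 25708104786

row 14: T[14][3]=3·261625+4095=788970  T[14][4]=4·2532530+261625=10391745  T[14][5]=5·7508501+2532530=40075035  T[14][6]=6·9321312+7508501=63436373  T[14][7]=7·5715424+9321312=49329280
row 15: T[15][4]=4·10391745+788970=42355950  T[15][5]=5·40075035+10391745=210766920  T[15][6]=6·63436373+40075035=420693273  T[15][7]=7·49329280+63436373=408741333
row 16: T[16][5]=5·210766920+42355950=1096190550  T[16][6]=6·420693273+210766920=2734926558  T[16][7]=7·408741333+420693273=3281882604
row 17: T[17][6]=6·2734926558+1096190550=17505749898  T[17][7]=7·3281882604+2734926558=25708104786
Read S(17,6) = 17505749898, S(17,7) = 25708104786.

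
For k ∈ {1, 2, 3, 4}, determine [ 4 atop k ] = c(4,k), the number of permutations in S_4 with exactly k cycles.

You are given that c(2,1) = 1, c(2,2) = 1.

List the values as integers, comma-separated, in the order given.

6, 11, 6, 1

i=3: T(3,1)=0+2·1=2 | T(3,2)=1+2·1=3 | T(3,3)=1+2·0=1
i=4: T(4,1)=0+3·2=6 | T(4,2)=2+3·3=11 | T(4,3)=3+3·1=6 | T(4,4)=1+3·0=1
Read c(4,1) = 6, c(4,2) = 11, c(4,3) = 6, c(4,4) = 1.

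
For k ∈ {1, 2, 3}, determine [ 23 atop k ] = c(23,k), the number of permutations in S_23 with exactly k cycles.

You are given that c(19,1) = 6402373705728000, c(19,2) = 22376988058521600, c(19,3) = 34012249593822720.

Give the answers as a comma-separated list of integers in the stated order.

i=20: T(20,1)=0+19·6402373705728000=121645100408832000 | T(20,2)=6402373705728000+19·22376988058521600=431565146817638400 | T(20,3)=22376988058521600+19·34012249593822720=668609730341153280
i=21: T(21,1)=0+20·121645100408832000=2432902008176640000 | T(21,2)=121645100408832000+20·431565146817638400=8752948036761600000 | T(21,3)=431565146817638400+20·668609730341153280=13803759753640704000
i=22: T(22,1)=0+21·2432902008176640000=51090942171709440000 | T(22,2)=2432902008176640000+21·8752948036761600000=186244810780170240000 | T(22,3)=8752948036761600000+21·13803759753640704000=298631902863216384000
i=23: T(23,1)=0+22·51090942171709440000=1124000727777607680000 | T(23,2)=51090942171709440000+22·186244810780170240000=4148476779335454720000 | T(23,3)=186244810780170240000+22·298631902863216384000=6756146673770930688000
Read c(23,1) = 1124000727777607680000, c(23,2) = 4148476779335454720000, c(23,3) = 6756146673770930688000.

1124000727777607680000, 4148476779335454720000, 6756146673770930688000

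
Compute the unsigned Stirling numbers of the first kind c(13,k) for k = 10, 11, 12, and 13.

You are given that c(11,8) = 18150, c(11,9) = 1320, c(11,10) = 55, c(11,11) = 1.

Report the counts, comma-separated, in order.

@12  (12,9):1320·11+18150→32670, (12,10):55·11+1320→1925, (12,11):1·11+55→66, (12,12):0·11+1→1
@13  (13,10):1925·12+32670→55770, (13,11):66·12+1925→2717, (13,12):1·12+66→78, (13,13):0·12+1→1
Read c(13,10) = 55770, c(13,11) = 2717, c(13,12) = 78, c(13,13) = 1.

55770, 2717, 78, 1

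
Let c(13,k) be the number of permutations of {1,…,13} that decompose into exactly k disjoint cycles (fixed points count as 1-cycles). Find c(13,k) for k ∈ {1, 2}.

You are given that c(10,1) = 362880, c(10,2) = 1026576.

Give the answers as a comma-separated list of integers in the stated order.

479001600, 1486442880

r11: T_11,1=10×362880+0=3628800; T_11,2=10×1026576+362880=10628640
r12: T_12,1=11×3628800+0=39916800; T_12,2=11×10628640+3628800=120543840
r13: T_13,1=12×39916800+0=479001600; T_13,2=12×120543840+39916800=1486442880
Read c(13,1) = 479001600, c(13,2) = 1486442880.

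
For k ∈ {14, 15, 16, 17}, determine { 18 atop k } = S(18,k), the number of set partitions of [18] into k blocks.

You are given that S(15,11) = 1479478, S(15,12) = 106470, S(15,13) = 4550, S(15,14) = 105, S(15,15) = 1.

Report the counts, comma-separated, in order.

8408778, 367200, 9996, 153

r16: T_16,12=12×106470+1479478=2757118; T_16,13=13×4550+106470=165620; T_16,14=14×105+4550=6020; T_16,15=15×1+105=120; T_16,16=16×0+1=1
r17: T_17,13=13×165620+2757118=4910178; T_17,14=14×6020+165620=249900; T_17,15=15×120+6020=7820; T_17,16=16×1+120=136; T_17,17=17×0+1=1
r18: T_18,14=14×249900+4910178=8408778; T_18,15=15×7820+249900=367200; T_18,16=16×136+7820=9996; T_18,17=17×1+136=153
Read S(18,14) = 8408778, S(18,15) = 367200, S(18,16) = 9996, S(18,17) = 153.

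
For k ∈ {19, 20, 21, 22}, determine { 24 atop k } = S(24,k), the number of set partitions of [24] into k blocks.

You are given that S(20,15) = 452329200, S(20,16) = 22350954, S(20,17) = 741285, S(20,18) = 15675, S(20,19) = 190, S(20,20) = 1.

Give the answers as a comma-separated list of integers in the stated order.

3880739170, 116972779, 2454606, 33902

row 21: T[21][16]=16·22350954+452329200=809944464  T[21][17]=17·741285+22350954=34952799  T[21][18]=18·15675+741285=1023435  T[21][19]=19·190+15675=19285  T[21][20]=20·1+190=210  T[21][21]=21·0+1=1
row 22: T[22][17]=17·34952799+809944464=1404142047  T[22][18]=18·1023435+34952799=53374629  T[22][19]=19·19285+1023435=1389850  T[22][20]=20·210+19285=23485  T[22][21]=21·1+210=231  T[22][22]=22·0+1=1
row 23: T[23][18]=18·53374629+1404142047=2364885369  T[23][19]=19·1389850+53374629=79781779  T[23][20]=20·23485+1389850=1859550  T[23][21]=21·231+23485=28336  T[23][22]=22·1+231=253
row 24: T[24][19]=19·79781779+2364885369=3880739170  T[24][20]=20·1859550+79781779=116972779  T[24][21]=21·28336+1859550=2454606  T[24][22]=22·253+28336=33902
Read S(24,19) = 3880739170, S(24,20) = 116972779, S(24,21) = 2454606, S(24,22) = 33902.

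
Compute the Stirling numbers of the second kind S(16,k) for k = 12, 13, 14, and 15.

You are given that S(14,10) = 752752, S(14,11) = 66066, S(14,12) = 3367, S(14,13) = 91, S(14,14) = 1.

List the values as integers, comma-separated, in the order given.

2757118, 165620, 6020, 120

@15  (15,11):66066·11+752752→1479478, (15,12):3367·12+66066→106470, (15,13):91·13+3367→4550, (15,14):1·14+91→105, (15,15):0·15+1→1
@16  (16,12):106470·12+1479478→2757118, (16,13):4550·13+106470→165620, (16,14):105·14+4550→6020, (16,15):1·15+105→120
Read S(16,12) = 2757118, S(16,13) = 165620, S(16,14) = 6020, S(16,15) = 120.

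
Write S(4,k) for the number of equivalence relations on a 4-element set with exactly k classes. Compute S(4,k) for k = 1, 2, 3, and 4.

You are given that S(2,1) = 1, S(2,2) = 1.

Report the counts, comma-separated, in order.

[3] T[3,1]:1*1+0=1 · T[3,2]:2*1+1=3 · T[3,3]:3*0+1=1
[4] T[4,1]:1*1+0=1 · T[4,2]:2*3+1=7 · T[4,3]:3*1+3=6 · T[4,4]:4*0+1=1
Read S(4,1) = 1, S(4,2) = 7, S(4,3) = 6, S(4,4) = 1.

1, 7, 6, 1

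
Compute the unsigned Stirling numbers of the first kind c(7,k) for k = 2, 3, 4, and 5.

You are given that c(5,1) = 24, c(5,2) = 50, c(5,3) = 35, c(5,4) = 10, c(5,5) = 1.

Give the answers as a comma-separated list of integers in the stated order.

1764, 1624, 735, 175

r6: T_6,1=5×24+0=120; T_6,2=5×50+24=274; T_6,3=5×35+50=225; T_6,4=5×10+35=85; T_6,5=5×1+10=15
r7: T_7,2=6×274+120=1764; T_7,3=6×225+274=1624; T_7,4=6×85+225=735; T_7,5=6×15+85=175
Read c(7,2) = 1764, c(7,3) = 1624, c(7,4) = 735, c(7,5) = 175.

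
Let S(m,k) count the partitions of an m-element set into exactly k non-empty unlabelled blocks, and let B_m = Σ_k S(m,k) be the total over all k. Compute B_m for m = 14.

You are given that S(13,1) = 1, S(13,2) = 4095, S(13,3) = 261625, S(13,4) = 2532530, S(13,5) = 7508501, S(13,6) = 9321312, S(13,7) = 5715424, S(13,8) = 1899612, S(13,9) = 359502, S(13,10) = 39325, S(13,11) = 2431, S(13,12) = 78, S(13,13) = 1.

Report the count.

190899322

row 14: T[14][1]=1·1+0=1  T[14][2]=2·4095+1=8191  T[14][3]=3·261625+4095=788970  T[14][4]=4·2532530+261625=10391745  T[14][5]=5·7508501+2532530=40075035  T[14][6]=6·9321312+7508501=63436373  T[14][7]=7·5715424+9321312=49329280  T[14][8]=8·1899612+5715424=20912320  T[14][9]=9·359502+1899612=5135130  T[14][10]=10·39325+359502=752752  T[14][11]=11·2431+39325=66066  T[14][12]=12·78+2431=3367  T[14][13]=13·1+78=91  T[14][14]=14·0+1=1
B_14 = ΣS(14,k) = 1+8191+788970+10391745+40075035+63436373+49329280+20912320+5135130+752752+66066+3367+91+1 = 190899322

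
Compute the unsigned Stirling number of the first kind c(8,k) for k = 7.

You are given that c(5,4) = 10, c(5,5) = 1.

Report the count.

28

@6  (6,5):1·5+10→15, (6,6):0·5+1→1
@7  (7,6):1·6+15→21, (7,7):0·6+1→1
@8  (8,7):1·7+21→28
Read c(8,7) = 28.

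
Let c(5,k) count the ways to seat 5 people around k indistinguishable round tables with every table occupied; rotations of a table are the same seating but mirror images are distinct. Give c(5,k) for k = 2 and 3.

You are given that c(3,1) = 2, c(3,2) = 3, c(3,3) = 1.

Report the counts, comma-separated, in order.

50, 35

[4] T[4,1]:3*2+0=6 · T[4,2]:3*3+2=11 · T[4,3]:3*1+3=6
[5] T[5,2]:4*11+6=50 · T[5,3]:4*6+11=35
Read c(5,2) = 50, c(5,3) = 35.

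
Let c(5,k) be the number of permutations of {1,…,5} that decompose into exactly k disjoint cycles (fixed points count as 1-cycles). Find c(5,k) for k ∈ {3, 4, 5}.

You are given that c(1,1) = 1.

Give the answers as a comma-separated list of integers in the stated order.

[2] T[2,1]:1*1+0=1 · T[2,2]:1*0+1=1
[3] T[3,1]:2*1+0=2 · T[3,2]:2*1+1=3 · T[3,3]:2*0+1=1
[4] T[4,2]:3*3+2=11 · T[4,3]:3*1+3=6 · T[4,4]:3*0+1=1
[5] T[5,3]:4*6+11=35 · T[5,4]:4*1+6=10 · T[5,5]:4*0+1=1
Read c(5,3) = 35, c(5,4) = 10, c(5,5) = 1.

35, 10, 1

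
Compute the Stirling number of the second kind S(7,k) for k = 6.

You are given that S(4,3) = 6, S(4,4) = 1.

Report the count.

21

i=5: T(5,4)=6+4·1=10 | T(5,5)=1+5·0=1
i=6: T(6,5)=10+5·1=15 | T(6,6)=1+6·0=1
i=7: T(7,6)=15+6·1=21
Read S(7,6) = 21.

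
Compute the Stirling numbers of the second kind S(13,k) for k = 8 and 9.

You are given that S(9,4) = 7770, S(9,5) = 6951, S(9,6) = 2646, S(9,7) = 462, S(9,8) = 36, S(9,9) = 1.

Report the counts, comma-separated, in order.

row 10: T[10][5]=5·6951+7770=42525  T[10][6]=6·2646+6951=22827  T[10][7]=7·462+2646=5880  T[10][8]=8·36+462=750  T[10][9]=9·1+36=45
row 11: T[11][6]=6·22827+42525=179487  T[11][7]=7·5880+22827=63987  T[11][8]=8·750+5880=11880  T[11][9]=9·45+750=1155
row 12: T[12][7]=7·63987+179487=627396  T[12][8]=8·11880+63987=159027  T[12][9]=9·1155+11880=22275
row 13: T[13][8]=8·159027+627396=1899612  T[13][9]=9·22275+159027=359502
Read S(13,8) = 1899612, S(13,9) = 359502.

1899612, 359502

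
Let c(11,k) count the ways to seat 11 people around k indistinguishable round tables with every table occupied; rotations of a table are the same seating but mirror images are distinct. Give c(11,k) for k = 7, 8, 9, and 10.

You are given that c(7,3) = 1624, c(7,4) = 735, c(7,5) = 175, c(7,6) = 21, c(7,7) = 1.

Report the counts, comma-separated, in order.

157773, 18150, 1320, 55

[8] T[8,4]:7*735+1624=6769 · T[8,5]:7*175+735=1960 · T[8,6]:7*21+175=322 · T[8,7]:7*1+21=28 · T[8,8]:7*0+1=1
[9] T[9,5]:8*1960+6769=22449 · T[9,6]:8*322+1960=4536 · T[9,7]:8*28+322=546 · T[9,8]:8*1+28=36 · T[9,9]:8*0+1=1
[10] T[10,6]:9*4536+22449=63273 · T[10,7]:9*546+4536=9450 · T[10,8]:9*36+546=870 · T[10,9]:9*1+36=45 · T[10,10]:9*0+1=1
[11] T[11,7]:10*9450+63273=157773 · T[11,8]:10*870+9450=18150 · T[11,9]:10*45+870=1320 · T[11,10]:10*1+45=55
Read c(11,7) = 157773, c(11,8) = 18150, c(11,9) = 1320, c(11,10) = 55.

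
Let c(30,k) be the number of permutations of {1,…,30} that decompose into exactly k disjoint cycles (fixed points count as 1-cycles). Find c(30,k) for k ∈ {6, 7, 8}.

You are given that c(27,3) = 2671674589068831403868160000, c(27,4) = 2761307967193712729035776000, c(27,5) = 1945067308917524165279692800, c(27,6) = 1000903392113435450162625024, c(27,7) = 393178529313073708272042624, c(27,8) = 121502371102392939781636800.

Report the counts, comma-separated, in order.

26751280755793398822580822142976, 11139316913434780466101123891200, 3674201658710345201899117607040

[28] T[28,4]:27*2761307967193712729035776000+2671674589068831403868160000=77226989703299075087834112000 · T[28,5]:27*1945067308917524165279692800+2761307967193712729035776000=55278125307966865191587481600 · T[28,6]:27*1000903392113435450162625024+1945067308917524165279692800=28969458895980281319670568448 · T[28,7]:27*393178529313073708272042624+1000903392113435450162625024=11616723683566425573507775872 · T[28,8]:27*121502371102392939781636800+393178529313073708272042624=3673742549077683082376236224
[29] T[29,5]:28*55278125307966865191587481600+77226989703299075087834112000=1625014498326371300452283596800 · T[29,6]:28*28969458895980281319670568448+55278125307966865191587481600=866422974395414742142363398144 · T[29,7]:28*11616723683566425573507775872+28969458895980281319670568448=354237722035840197377888292864 · T[29,8]:28*3673742549077683082376236224+11616723683566425573507775872=114481515057741551880042390144
[30] T[30,6]:29*866422974395414742142363398144+1625014498326371300452283596800=26751280755793398822580822142976 · T[30,7]:29*354237722035840197377888292864+866422974395414742142363398144=11139316913434780466101123891200 · T[30,8]:29*114481515057741551880042390144+354237722035840197377888292864=3674201658710345201899117607040
Read c(30,6) = 26751280755793398822580822142976, c(30,7) = 11139316913434780466101123891200, c(30,8) = 3674201658710345201899117607040.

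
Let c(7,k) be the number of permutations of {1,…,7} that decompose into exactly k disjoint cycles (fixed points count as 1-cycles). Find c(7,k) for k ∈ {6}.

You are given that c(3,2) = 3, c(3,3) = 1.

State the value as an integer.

21

r4: T_4,3=3×1+3=6; T_4,4=3×0+1=1
r5: T_5,4=4×1+6=10; T_5,5=4×0+1=1
r6: T_6,5=5×1+10=15; T_6,6=5×0+1=1
r7: T_7,6=6×1+15=21
Read c(7,6) = 21.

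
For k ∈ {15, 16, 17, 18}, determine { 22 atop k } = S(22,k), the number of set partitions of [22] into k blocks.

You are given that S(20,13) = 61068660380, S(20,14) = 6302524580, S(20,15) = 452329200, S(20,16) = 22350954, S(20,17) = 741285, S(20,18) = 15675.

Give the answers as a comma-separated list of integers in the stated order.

345615943200, 26046574004, 1404142047, 53374629

r21: T_21,14=14×6302524580+61068660380=149304004500; T_21,15=15×452329200+6302524580=13087462580; T_21,16=16×22350954+452329200=809944464; T_21,17=17×741285+22350954=34952799; T_21,18=18×15675+741285=1023435
r22: T_22,15=15×13087462580+149304004500=345615943200; T_22,16=16×809944464+13087462580=26046574004; T_22,17=17×34952799+809944464=1404142047; T_22,18=18×1023435+34952799=53374629
Read S(22,15) = 345615943200, S(22,16) = 26046574004, S(22,17) = 1404142047, S(22,18) = 53374629.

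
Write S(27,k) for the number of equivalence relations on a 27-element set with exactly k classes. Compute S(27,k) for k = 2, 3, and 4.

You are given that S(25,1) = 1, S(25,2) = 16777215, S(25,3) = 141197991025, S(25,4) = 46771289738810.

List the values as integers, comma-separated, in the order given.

67108863, 1270865805301, 749329038535350

row 26: T[26][1]=1·1+0=1  T[26][2]=2·16777215+1=33554431  T[26][3]=3·141197991025+16777215=423610750290  T[26][4]=4·46771289738810+141197991025=187226356946265
row 27: T[27][2]=2·33554431+1=67108863  T[27][3]=3·423610750290+33554431=1270865805301  T[27][4]=4·187226356946265+423610750290=749329038535350
Read S(27,2) = 67108863, S(27,3) = 1270865805301, S(27,4) = 749329038535350.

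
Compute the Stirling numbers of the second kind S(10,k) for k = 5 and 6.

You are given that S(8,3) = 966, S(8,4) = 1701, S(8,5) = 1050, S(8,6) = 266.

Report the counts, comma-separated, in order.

[9] T[9,4]:4*1701+966=7770 · T[9,5]:5*1050+1701=6951 · T[9,6]:6*266+1050=2646
[10] T[10,5]:5*6951+7770=42525 · T[10,6]:6*2646+6951=22827
Read S(10,5) = 42525, S(10,6) = 22827.

42525, 22827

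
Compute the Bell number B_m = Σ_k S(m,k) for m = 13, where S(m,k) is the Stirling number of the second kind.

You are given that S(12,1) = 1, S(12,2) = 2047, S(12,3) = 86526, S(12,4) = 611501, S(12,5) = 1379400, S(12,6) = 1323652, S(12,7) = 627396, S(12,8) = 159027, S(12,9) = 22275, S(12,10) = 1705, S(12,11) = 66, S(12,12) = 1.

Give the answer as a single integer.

i=13: T(13,1)=0+1·1=1 | T(13,2)=1+2·2047=4095 | T(13,3)=2047+3·86526=261625 | T(13,4)=86526+4·611501=2532530 | T(13,5)=611501+5·1379400=7508501 | T(13,6)=1379400+6·1323652=9321312 | T(13,7)=1323652+7·627396=5715424 | T(13,8)=627396+8·159027=1899612 | T(13,9)=159027+9·22275=359502 | T(13,10)=22275+10·1705=39325 | T(13,11)=1705+11·66=2431 | T(13,12)=66+12·1=78 | T(13,13)=1+13·0=1
B_13 = ΣS(13,k) = 1+4095+261625+2532530+7508501+9321312+5715424+1899612+359502+39325+2431+78+1 = 27644437

27644437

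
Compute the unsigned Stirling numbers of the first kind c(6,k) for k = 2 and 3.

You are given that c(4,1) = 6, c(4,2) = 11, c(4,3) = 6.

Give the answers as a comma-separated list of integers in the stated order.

i=5: T(5,1)=0+4·6=24 | T(5,2)=6+4·11=50 | T(5,3)=11+4·6=35
i=6: T(6,2)=24+5·50=274 | T(6,3)=50+5·35=225
Read c(6,2) = 274, c(6,3) = 225.

274, 225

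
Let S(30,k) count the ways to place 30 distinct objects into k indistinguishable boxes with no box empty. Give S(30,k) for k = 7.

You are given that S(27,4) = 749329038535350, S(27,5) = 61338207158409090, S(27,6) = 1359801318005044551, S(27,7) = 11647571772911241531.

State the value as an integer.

[28] T[28,5]:5*61338207158409090+749329038535350=307440364830580800 · T[28,6]:6*1359801318005044551+61338207158409090=8220146115188676396 · T[28,7]:7*11647571772911241531+1359801318005044551=82892803728383735268
[29] T[29,6]:6*8220146115188676396+307440364830580800=49628317055962639176 · T[29,7]:7*82892803728383735268+8220146115188676396=588469772213874823272
[30] T[30,7]:7*588469772213874823272+49628317055962639176=4168916722553086402080
Read S(30,7) = 4168916722553086402080.

4168916722553086402080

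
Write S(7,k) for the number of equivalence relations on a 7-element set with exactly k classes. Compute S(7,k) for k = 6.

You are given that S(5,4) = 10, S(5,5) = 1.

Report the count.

row 6: T[6][5]=5·1+10=15  T[6][6]=6·0+1=1
row 7: T[7][6]=6·1+15=21
Read S(7,6) = 21.

21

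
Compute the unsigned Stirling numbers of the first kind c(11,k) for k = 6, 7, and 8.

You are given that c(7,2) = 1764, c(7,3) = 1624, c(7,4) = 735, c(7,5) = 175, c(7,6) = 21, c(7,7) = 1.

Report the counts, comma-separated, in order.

902055, 157773, 18150

row 8: T[8][3]=7·1624+1764=13132  T[8][4]=7·735+1624=6769  T[8][5]=7·175+735=1960  T[8][6]=7·21+175=322  T[8][7]=7·1+21=28  T[8][8]=7·0+1=1
row 9: T[9][4]=8·6769+13132=67284  T[9][5]=8·1960+6769=22449  T[9][6]=8·322+1960=4536  T[9][7]=8·28+322=546  T[9][8]=8·1+28=36
row 10: T[10][5]=9·22449+67284=269325  T[10][6]=9·4536+22449=63273  T[10][7]=9·546+4536=9450  T[10][8]=9·36+546=870
row 11: T[11][6]=10·63273+269325=902055  T[11][7]=10·9450+63273=157773  T[11][8]=10·870+9450=18150
Read c(11,6) = 902055, c(11,7) = 157773, c(11,8) = 18150.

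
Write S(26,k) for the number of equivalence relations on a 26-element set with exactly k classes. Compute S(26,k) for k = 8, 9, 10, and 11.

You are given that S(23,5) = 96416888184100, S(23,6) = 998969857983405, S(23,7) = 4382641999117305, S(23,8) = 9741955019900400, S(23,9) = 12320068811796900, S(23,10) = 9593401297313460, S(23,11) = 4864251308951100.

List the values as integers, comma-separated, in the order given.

row 24: T[24][6]=6·998969857983405+96416888184100=6090236036084530  T[24][7]=7·4382641999117305+998969857983405=31677463851804540  T[24][8]=8·9741955019900400+4382641999117305=82318282158320505  T[24][9]=9·12320068811796900+9741955019900400=120622574326072500  T[24][10]=10·9593401297313460+12320068811796900=108254081784931500  T[24][11]=11·4864251308951100+9593401297313460=63100165695775560
row 25: T[25][7]=7·31677463851804540+6090236036084530=227832482998716310  T[25][8]=8·82318282158320505+31677463851804540=690223721118368580  T[25][9]=9·120622574326072500+82318282158320505=1167921451092973005  T[25][10]=10·108254081784931500+120622574326072500=1203163392175387500  T[25][11]=11·63100165695775560+108254081784931500=802355904438462660
row 26: T[26][8]=8·690223721118368580+227832482998716310=5749622251945664950  T[26][9]=9·1167921451092973005+690223721118368580=11201516780955125625  T[26][10]=10·1203163392175387500+1167921451092973005=13199555372846848005  T[26][11]=11·802355904438462660+1203163392175387500=10029078340998476760
Read S(26,8) = 5749622251945664950, S(26,9) = 11201516780955125625, S(26,10) = 13199555372846848005, S(26,11) = 10029078340998476760.

5749622251945664950, 11201516780955125625, 13199555372846848005, 10029078340998476760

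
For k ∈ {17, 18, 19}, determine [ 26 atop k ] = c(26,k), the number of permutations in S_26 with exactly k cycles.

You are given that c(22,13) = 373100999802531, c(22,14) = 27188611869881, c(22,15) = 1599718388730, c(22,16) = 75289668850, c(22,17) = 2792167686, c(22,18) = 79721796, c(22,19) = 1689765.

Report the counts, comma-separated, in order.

12972753318542875, 595667304367135, 22563937825000

@23  (23,14):27188611869881·22+373100999802531→971250460939913, (23,15):1599718388730·22+27188611869881→62382416421941, (23,16):75289668850·22+1599718388730→3256091103430, (23,17):2792167686·22+75289668850→136717357942, (23,18):79721796·22+2792167686→4546047198, (23,19):1689765·22+79721796→116896626
@24  (24,15):62382416421941·23+971250460939913→2406046038644556, (24,16):3256091103430·23+62382416421941→137272511800831, (24,17):136717357942·23+3256091103430→6400590336096, (24,18):4546047198·23+136717357942→241276443496, (24,19):116896626·23+4546047198→7234669596
@25  (25,16):137272511800831·24+2406046038644556→5700586321864500, (25,17):6400590336096·24+137272511800831→290886679867135, (25,18):241276443496·24+6400590336096→12191224980000, (25,19):7234669596·24+241276443496→414908513800
@26  (26,17):290886679867135·25+5700586321864500→12972753318542875, (26,18):12191224980000·25+290886679867135→595667304367135, (26,19):414908513800·25+12191224980000→22563937825000
Read c(26,17) = 12972753318542875, c(26,18) = 595667304367135, c(26,19) = 22563937825000.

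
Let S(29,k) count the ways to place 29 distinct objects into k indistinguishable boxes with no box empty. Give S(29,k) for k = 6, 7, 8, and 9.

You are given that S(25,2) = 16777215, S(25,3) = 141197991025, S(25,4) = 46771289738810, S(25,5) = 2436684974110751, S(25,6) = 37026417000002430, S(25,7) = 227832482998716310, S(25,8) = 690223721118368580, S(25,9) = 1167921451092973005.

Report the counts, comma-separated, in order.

row 26: T[26][3]=3·141197991025+16777215=423610750290  T[26][4]=4·46771289738810+141197991025=187226356946265  T[26][5]=5·2436684974110751+46771289738810=12230196160292565  T[26][6]=6·37026417000002430+2436684974110751=224595186974125331  T[26][7]=7·227832482998716310+37026417000002430=1631853797991016600  T[26][8]=8·690223721118368580+227832482998716310=5749622251945664950  T[26][9]=9·1167921451092973005+690223721118368580=11201516780955125625
row 27: T[27][4]=4·187226356946265+423610750290=749329038535350  T[27][5]=5·12230196160292565+187226356946265=61338207158409090  T[27][6]=6·224595186974125331+12230196160292565=1359801318005044551  T[27][7]=7·1631853797991016600+224595186974125331=11647571772911241531  T[27][8]=8·5749622251945664950+1631853797991016600=47628831813556336200  T[27][9]=9·11201516780955125625+5749622251945664950=106563273280541795575
row 28: T[28][5]=5·61338207158409090+749329038535350=307440364830580800  T[28][6]=6·1359801318005044551+61338207158409090=8220146115188676396  T[28][7]=7·11647571772911241531+1359801318005044551=82892803728383735268  T[28][8]=8·47628831813556336200+11647571772911241531=392678226281361931131  T[28][9]=9·106563273280541795575+47628831813556336200=1006698291338432496375
row 29: T[29][6]=6·8220146115188676396+307440364830580800=49628317055962639176  T[29][7]=7·82892803728383735268+8220146115188676396=588469772213874823272  T[29][8]=8·392678226281361931131+82892803728383735268=3224318613979279184316  T[29][9]=9·1006698291338432496375+392678226281361931131=9452962848327254398506
Read S(29,6) = 49628317055962639176, S(29,7) = 588469772213874823272, S(29,8) = 3224318613979279184316, S(29,9) = 9452962848327254398506.

49628317055962639176, 588469772213874823272, 3224318613979279184316, 9452962848327254398506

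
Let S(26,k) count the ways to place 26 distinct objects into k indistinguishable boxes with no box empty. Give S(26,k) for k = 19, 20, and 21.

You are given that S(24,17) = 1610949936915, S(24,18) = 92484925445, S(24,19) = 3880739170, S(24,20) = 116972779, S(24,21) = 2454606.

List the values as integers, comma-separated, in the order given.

r25: T_25,18=18×92484925445+1610949936915=3275678594925; T_25,19=19×3880739170+92484925445=166218969675; T_25,20=20×116972779+3880739170=6220194750; T_25,21=21×2454606+116972779=168519505
r26: T_26,19=19×166218969675+3275678594925=6433839018750; T_26,20=20×6220194750+166218969675=290622864675; T_26,21=21×168519505+6220194750=9759104355
Read S(26,19) = 6433839018750, S(26,20) = 290622864675, S(26,21) = 9759104355.

6433839018750, 290622864675, 9759104355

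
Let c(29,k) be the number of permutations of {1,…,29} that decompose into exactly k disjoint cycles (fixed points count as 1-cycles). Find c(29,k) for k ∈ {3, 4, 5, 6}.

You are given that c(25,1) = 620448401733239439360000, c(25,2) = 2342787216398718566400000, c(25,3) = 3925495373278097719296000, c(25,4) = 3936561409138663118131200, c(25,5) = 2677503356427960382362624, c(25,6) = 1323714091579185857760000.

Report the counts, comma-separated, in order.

2105684281550279072336117760000, 2236045380156380112643362816000, 1625014498326371300452283596800, 866422974395414742142363398144

r26: T_26,1=25×620448401733239439360000+0=15511210043330985984000000; T_26,2=25×2342787216398718566400000+620448401733239439360000=59190128811701203599360000; T_26,3=25×3925495373278097719296000+2342787216398718566400000=100480171548351161548800000; T_26,4=25×3936561409138663118131200+3925495373278097719296000=102339530601744675672576000; T_26,5=25×2677503356427960382362624+3936561409138663118131200=70874145319837672677196800; T_26,6=25×1323714091579185857760000+2677503356427960382362624=35770355645907606826362624
r27: T_27,1=26×15511210043330985984000000+0=403291461126605635584000000; T_27,2=26×59190128811701203599360000+15511210043330985984000000=1554454559147562279567360000; T_27,3=26×100480171548351161548800000+59190128811701203599360000=2671674589068831403868160000; T_27,4=26×102339530601744675672576000+100480171548351161548800000=2761307967193712729035776000; T_27,5=26×70874145319837672677196800+102339530601744675672576000=1945067308917524165279692800; T_27,6=26×35770355645907606826362624+70874145319837672677196800=1000903392113435450162625024
r28: T_28,2=27×1554454559147562279567360000+403291461126605635584000000=42373564558110787183902720000; T_28,3=27×2671674589068831403868160000+1554454559147562279567360000=73689668464006010184007680000; T_28,4=27×2761307967193712729035776000+2671674589068831403868160000=77226989703299075087834112000; T_28,5=27×1945067308917524165279692800+2761307967193712729035776000=55278125307966865191587481600; T_28,6=27×1000903392113435450162625024+1945067308917524165279692800=28969458895980281319670568448
r29: T_29,3=28×73689668464006010184007680000+42373564558110787183902720000=2105684281550279072336117760000; T_29,4=28×77226989703299075087834112000+73689668464006010184007680000=2236045380156380112643362816000; T_29,5=28×55278125307966865191587481600+77226989703299075087834112000=1625014498326371300452283596800; T_29,6=28×28969458895980281319670568448+55278125307966865191587481600=866422974395414742142363398144
Read c(29,3) = 2105684281550279072336117760000, c(29,4) = 2236045380156380112643362816000, c(29,5) = 1625014498326371300452283596800, c(29,6) = 866422974395414742142363398144.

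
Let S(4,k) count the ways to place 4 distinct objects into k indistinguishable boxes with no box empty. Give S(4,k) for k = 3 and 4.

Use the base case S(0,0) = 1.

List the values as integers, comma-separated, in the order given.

6, 1

@1  (1,1):0·1+1→1
@2  (2,1):1·1+0→1, (2,2):0·2+1→1
@3  (3,2):1·2+1→3, (3,3):0·3+1→1
@4  (4,3):1·3+3→6, (4,4):0·4+1→1
Read S(4,3) = 6, S(4,4) = 1.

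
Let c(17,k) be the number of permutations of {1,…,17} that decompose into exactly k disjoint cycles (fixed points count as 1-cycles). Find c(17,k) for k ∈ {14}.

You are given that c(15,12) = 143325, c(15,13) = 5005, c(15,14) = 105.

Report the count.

323680

i=16: T(16,13)=143325+15·5005=218400 | T(16,14)=5005+15·105=6580
i=17: T(17,14)=218400+16·6580=323680
Read c(17,14) = 323680.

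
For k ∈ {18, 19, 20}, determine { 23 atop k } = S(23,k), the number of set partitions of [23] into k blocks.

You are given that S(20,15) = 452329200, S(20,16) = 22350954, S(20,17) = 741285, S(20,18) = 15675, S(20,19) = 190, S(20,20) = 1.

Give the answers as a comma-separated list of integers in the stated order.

2364885369, 79781779, 1859550

r21: T_21,16=16×22350954+452329200=809944464; T_21,17=17×741285+22350954=34952799; T_21,18=18×15675+741285=1023435; T_21,19=19×190+15675=19285; T_21,20=20×1+190=210
r22: T_22,17=17×34952799+809944464=1404142047; T_22,18=18×1023435+34952799=53374629; T_22,19=19×19285+1023435=1389850; T_22,20=20×210+19285=23485
r23: T_23,18=18×53374629+1404142047=2364885369; T_23,19=19×1389850+53374629=79781779; T_23,20=20×23485+1389850=1859550
Read S(23,18) = 2364885369, S(23,19) = 79781779, S(23,20) = 1859550.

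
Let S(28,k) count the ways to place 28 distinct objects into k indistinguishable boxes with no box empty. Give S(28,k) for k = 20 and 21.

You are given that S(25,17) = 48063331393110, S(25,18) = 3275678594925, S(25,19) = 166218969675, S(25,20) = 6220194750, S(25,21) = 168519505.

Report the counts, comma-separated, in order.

474194413703010, 22653141490980

[26] T[26,18]:18*3275678594925+48063331393110=107025546101760 · T[26,19]:19*166218969675+3275678594925=6433839018750 · T[26,20]:20*6220194750+166218969675=290622864675 · T[26,21]:21*168519505+6220194750=9759104355
[27] T[27,19]:19*6433839018750+107025546101760=229268487458010 · T[27,20]:20*290622864675+6433839018750=12246296312250 · T[27,21]:21*9759104355+290622864675=495564056130
[28] T[28,20]:20*12246296312250+229268487458010=474194413703010 · T[28,21]:21*495564056130+12246296312250=22653141490980
Read S(28,20) = 474194413703010, S(28,21) = 22653141490980.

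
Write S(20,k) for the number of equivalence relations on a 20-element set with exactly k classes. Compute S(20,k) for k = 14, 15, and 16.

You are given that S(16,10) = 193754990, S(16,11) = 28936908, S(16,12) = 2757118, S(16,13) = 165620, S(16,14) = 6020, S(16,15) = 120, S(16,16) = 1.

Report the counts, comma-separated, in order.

6302524580, 452329200, 22350954

row 17: T[17][11]=11·28936908+193754990=512060978  T[17][12]=12·2757118+28936908=62022324  T[17][13]=13·165620+2757118=4910178  T[17][14]=14·6020+165620=249900  T[17][15]=15·120+6020=7820  T[17][16]=16·1+120=136
row 18: T[18][12]=12·62022324+512060978=1256328866  T[18][13]=13·4910178+62022324=125854638  T[18][14]=14·249900+4910178=8408778  T[18][15]=15·7820+249900=367200  T[18][16]=16·136+7820=9996
row 19: T[19][13]=13·125854638+1256328866=2892439160  T[19][14]=14·8408778+125854638=243577530  T[19][15]=15·367200+8408778=13916778  T[19][16]=16·9996+367200=527136
row 20: T[20][14]=14·243577530+2892439160=6302524580  T[20][15]=15·13916778+243577530=452329200  T[20][16]=16·527136+13916778=22350954
Read S(20,14) = 6302524580, S(20,15) = 452329200, S(20,16) = 22350954.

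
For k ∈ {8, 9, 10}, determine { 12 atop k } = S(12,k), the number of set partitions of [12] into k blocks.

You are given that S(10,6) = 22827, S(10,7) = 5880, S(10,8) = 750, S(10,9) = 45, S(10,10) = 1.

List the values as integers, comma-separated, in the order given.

r11: T_11,7=7×5880+22827=63987; T_11,8=8×750+5880=11880; T_11,9=9×45+750=1155; T_11,10=10×1+45=55
r12: T_12,8=8×11880+63987=159027; T_12,9=9×1155+11880=22275; T_12,10=10×55+1155=1705
Read S(12,8) = 159027, S(12,9) = 22275, S(12,10) = 1705.

159027, 22275, 1705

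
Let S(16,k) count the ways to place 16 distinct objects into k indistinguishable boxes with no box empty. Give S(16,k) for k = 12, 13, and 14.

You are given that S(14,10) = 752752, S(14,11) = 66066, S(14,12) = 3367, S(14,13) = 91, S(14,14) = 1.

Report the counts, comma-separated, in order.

@15  (15,11):66066·11+752752→1479478, (15,12):3367·12+66066→106470, (15,13):91·13+3367→4550, (15,14):1·14+91→105
@16  (16,12):106470·12+1479478→2757118, (16,13):4550·13+106470→165620, (16,14):105·14+4550→6020
Read S(16,12) = 2757118, S(16,13) = 165620, S(16,14) = 6020.

2757118, 165620, 6020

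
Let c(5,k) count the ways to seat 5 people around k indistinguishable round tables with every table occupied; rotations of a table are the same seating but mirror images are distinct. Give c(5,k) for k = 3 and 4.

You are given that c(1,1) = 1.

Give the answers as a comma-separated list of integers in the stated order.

[2] T[2,1]:1*1+0=1 · T[2,2]:1*0+1=1
[3] T[3,1]:2*1+0=2 · T[3,2]:2*1+1=3 · T[3,3]:2*0+1=1
[4] T[4,2]:3*3+2=11 · T[4,3]:3*1+3=6 · T[4,4]:3*0+1=1
[5] T[5,3]:4*6+11=35 · T[5,4]:4*1+6=10
Read c(5,3) = 35, c(5,4) = 10.

35, 10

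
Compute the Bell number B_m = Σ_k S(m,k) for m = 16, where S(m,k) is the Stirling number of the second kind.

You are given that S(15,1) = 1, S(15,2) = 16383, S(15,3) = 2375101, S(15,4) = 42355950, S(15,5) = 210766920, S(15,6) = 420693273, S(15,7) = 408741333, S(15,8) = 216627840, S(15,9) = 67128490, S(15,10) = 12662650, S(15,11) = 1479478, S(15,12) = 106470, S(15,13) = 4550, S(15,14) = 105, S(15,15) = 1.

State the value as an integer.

[16] T[16,1]:1*1+0=1 · T[16,2]:2*16383+1=32767 · T[16,3]:3*2375101+16383=7141686 · T[16,4]:4*42355950+2375101=171798901 · T[16,5]:5*210766920+42355950=1096190550 · T[16,6]:6*420693273+210766920=2734926558 · T[16,7]:7*408741333+420693273=3281882604 · T[16,8]:8*216627840+408741333=2141764053 · T[16,9]:9*67128490+216627840=820784250 · T[16,10]:10*12662650+67128490=193754990 · T[16,11]:11*1479478+12662650=28936908 · T[16,12]:12*106470+1479478=2757118 · T[16,13]:13*4550+106470=165620 · T[16,14]:14*105+4550=6020 · T[16,15]:15*1+105=120 · T[16,16]:16*0+1=1
B_16 = ΣS(16,k) = 1+32767+7141686+171798901+1096190550+2734926558+3281882604+2141764053+820784250+193754990+28936908+2757118+165620+6020+120+1 = 10480142147

10480142147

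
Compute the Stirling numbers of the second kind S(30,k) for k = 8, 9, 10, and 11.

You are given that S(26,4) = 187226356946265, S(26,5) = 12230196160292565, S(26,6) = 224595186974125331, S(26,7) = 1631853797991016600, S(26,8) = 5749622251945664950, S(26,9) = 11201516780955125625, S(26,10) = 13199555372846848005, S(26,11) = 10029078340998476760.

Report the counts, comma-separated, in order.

26383018684048108297800, 88300984248924568770870, 173373343599189364594756, 215047101560666876619690

row 27: T[27][5]=5·12230196160292565+187226356946265=61338207158409090  T[27][6]=6·224595186974125331+12230196160292565=1359801318005044551  T[27][7]=7·1631853797991016600+224595186974125331=11647571772911241531  T[27][8]=8·5749622251945664950+1631853797991016600=47628831813556336200  T[27][9]=9·11201516780955125625+5749622251945664950=106563273280541795575  T[27][10]=10·13199555372846848005+11201516780955125625=143197070509423605675  T[27][11]=11·10029078340998476760+13199555372846848005=123519417123830092365
row 28: T[28][6]=6·1359801318005044551+61338207158409090=8220146115188676396  T[28][7]=7·11647571772911241531+1359801318005044551=82892803728383735268  T[28][8]=8·47628831813556336200+11647571772911241531=392678226281361931131  T[28][9]=9·106563273280541795575+47628831813556336200=1006698291338432496375  T[28][10]=10·143197070509423605675+106563273280541795575=1538533978374777852325  T[28][11]=11·123519417123830092365+143197070509423605675=1501910658871554621690
row 29: T[29][7]=7·82892803728383735268+8220146115188676396=588469772213874823272  T[29][8]=8·392678226281361931131+82892803728383735268=3224318613979279184316  T[29][9]=9·1006698291338432496375+392678226281361931131=9452962848327254398506  T[29][10]=10·1538533978374777852325+1006698291338432496375=16392038075086211019625  T[29][11]=11·1501910658871554621690+1538533978374777852325=18059551225961878690915
row 30: T[30][8]=8·3224318613979279184316+588469772213874823272=26383018684048108297800  T[30][9]=9·9452962848327254398506+3224318613979279184316=88300984248924568770870  T[30][10]=10·16392038075086211019625+9452962848327254398506=173373343599189364594756  T[30][11]=11·18059551225961878690915+16392038075086211019625=215047101560666876619690
Read S(30,8) = 26383018684048108297800, S(30,9) = 88300984248924568770870, S(30,10) = 173373343599189364594756, S(30,11) = 215047101560666876619690.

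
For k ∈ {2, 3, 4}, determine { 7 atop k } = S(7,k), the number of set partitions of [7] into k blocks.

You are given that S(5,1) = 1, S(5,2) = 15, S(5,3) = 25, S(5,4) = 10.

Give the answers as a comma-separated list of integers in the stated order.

[6] T[6,1]:1*1+0=1 · T[6,2]:2*15+1=31 · T[6,3]:3*25+15=90 · T[6,4]:4*10+25=65
[7] T[7,2]:2*31+1=63 · T[7,3]:3*90+31=301 · T[7,4]:4*65+90=350
Read S(7,2) = 63, S(7,3) = 301, S(7,4) = 350.

63, 301, 350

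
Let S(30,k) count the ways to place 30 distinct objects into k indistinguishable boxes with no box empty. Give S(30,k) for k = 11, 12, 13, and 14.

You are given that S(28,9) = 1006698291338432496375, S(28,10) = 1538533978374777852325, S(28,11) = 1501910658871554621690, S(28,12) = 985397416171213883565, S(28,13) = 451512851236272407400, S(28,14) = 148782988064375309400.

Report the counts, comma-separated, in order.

[29] T[29,10]:10*1538533978374777852325+1006698291338432496375=16392038075086211019625 · T[29,11]:11*1501910658871554621690+1538533978374777852325=18059551225961878690915 · T[29,12]:12*985397416171213883565+1501910658871554621690=13326679652926121224470 · T[29,13]:13*451512851236272407400+985397416171213883565=6855064482242755179765 · T[29,14]:14*148782988064375309400+451512851236272407400=2534474684137526739000
[30] T[30,11]:11*18059551225961878690915+16392038075086211019625=215047101560666876619690 · T[30,12]:12*13326679652926121224470+18059551225961878690915=177979707061075333384555 · T[30,13]:13*6855064482242755179765+13326679652926121224470=102442517922081938561415 · T[30,14]:14*2534474684137526739000+6855064482242755179765=42337710060168129525765
Read S(30,11) = 215047101560666876619690, S(30,12) = 177979707061075333384555, S(30,13) = 102442517922081938561415, S(30,14) = 42337710060168129525765.

215047101560666876619690, 177979707061075333384555, 102442517922081938561415, 42337710060168129525765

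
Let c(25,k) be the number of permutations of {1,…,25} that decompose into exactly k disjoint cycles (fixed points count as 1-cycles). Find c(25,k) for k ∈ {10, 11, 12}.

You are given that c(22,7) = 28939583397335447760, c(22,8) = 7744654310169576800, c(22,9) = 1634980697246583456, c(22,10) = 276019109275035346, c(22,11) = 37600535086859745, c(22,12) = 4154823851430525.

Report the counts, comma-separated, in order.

r23: T_23,8=22×7744654310169576800+28939583397335447760=199321978221066137360; T_23,9=22×1634980697246583456+7744654310169576800=43714229649594412832; T_23,10=22×276019109275035346+1634980697246583456=7707401101297361068; T_23,11=22×37600535086859745+276019109275035346=1103230881185949736; T_23,12=22×4154823851430525+37600535086859745=129006659818331295
r24: T_24,9=23×43714229649594412832+199321978221066137360=1204749260161737632496; T_24,10=23×7707401101297361068+43714229649594412832=220984454979433717396; T_24,11=23×1103230881185949736+7707401101297361068=33081711368574204996; T_24,12=23×129006659818331295+1103230881185949736=4070384057007569521
r25: T_25,10=24×220984454979433717396+1204749260161737632496=6508376179668146850000; T_25,11=24×33081711368574204996+220984454979433717396=1014945527825214637300; T_25,12=24×4070384057007569521+33081711368574204996=130770928736755873500
Read c(25,10) = 6508376179668146850000, c(25,11) = 1014945527825214637300, c(25,12) = 130770928736755873500.

6508376179668146850000, 1014945527825214637300, 130770928736755873500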